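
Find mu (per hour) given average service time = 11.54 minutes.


mu = 60 / avg_service_time = 60 / 11.54 = 5.2 per hour

5.2 per hour


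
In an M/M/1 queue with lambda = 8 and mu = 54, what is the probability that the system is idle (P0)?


P0 = 1 - rho = 1 - 8/54 = 0.8519

0.8519


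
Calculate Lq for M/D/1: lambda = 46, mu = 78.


M/D/1: Lq = rho^2 / (2*(1-rho)) where rho = 46/78; Lq = 0.42

0.42


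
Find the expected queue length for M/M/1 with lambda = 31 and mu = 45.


rho = 31/45; Lq = rho^2/(1-rho) = 1.53

1.53


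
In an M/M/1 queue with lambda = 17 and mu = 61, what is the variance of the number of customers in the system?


rho = 17/61; Var(N) = rho/(1-rho)^2 = 0.54

0.54


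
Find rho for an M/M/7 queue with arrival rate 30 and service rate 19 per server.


rho = lambda/(c*mu) = 30/(7*19) = 0.2256

0.2256


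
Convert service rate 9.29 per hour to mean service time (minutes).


Mean service time = 60/mu = 60/9.29 = 6.46 minutes

6.46 minutes


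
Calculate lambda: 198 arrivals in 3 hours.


lambda = total arrivals / time = 198 / 3 = 66.0 per hour

66.0 per hour


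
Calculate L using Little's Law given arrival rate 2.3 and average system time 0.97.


L = lambda * W = 2.3 * 0.97 = 2.23

2.23


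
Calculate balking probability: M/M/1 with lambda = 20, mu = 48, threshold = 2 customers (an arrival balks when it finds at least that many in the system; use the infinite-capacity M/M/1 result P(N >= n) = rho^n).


P(N >= 2) = rho^2 = (20/48)^2 = 0.1736

0.1736


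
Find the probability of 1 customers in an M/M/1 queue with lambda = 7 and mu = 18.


rho = 7/18; P(n) = (1-rho)*rho^n = (1-7/18)*(7/18)^1 = 0.2377

0.2377


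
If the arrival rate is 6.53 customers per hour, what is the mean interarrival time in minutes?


Mean interarrival time = 60/lambda = 60/6.53 = 9.19 minutes

9.19 minutes


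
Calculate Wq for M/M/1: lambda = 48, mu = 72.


rho = 48/72; Wq = rho/(mu - lambda) = 0.0278 hours

0.0278 hours


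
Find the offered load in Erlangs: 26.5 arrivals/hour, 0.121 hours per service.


Offered load a = lambda * E[S] = 26.5 * 0.121 = 3.21 Erlangs

3.21 Erlangs


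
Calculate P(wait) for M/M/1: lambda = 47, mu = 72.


P(wait) = rho = lambda/mu = 47/72 = 0.6528

0.6528


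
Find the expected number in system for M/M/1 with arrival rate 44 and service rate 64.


rho = 44/64; L = rho/(1-rho) = 2.2

2.2


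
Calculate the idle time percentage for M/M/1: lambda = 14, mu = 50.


Idle fraction = (1 - rho) * 100 = (1 - 14/50) * 100 = 72.0%

72.0%


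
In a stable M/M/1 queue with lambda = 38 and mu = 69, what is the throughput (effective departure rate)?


For a stable queue (lambda < mu), throughput = lambda = 38 per hour

38 per hour


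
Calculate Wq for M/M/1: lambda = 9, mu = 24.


rho = 9/24; Wq = rho/(mu - lambda) = 0.025 hours

0.025 hours


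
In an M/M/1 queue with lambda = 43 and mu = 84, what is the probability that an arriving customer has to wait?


P(wait) = rho = lambda/mu = 43/84 = 0.5119

0.5119


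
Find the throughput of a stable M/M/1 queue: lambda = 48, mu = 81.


For a stable queue (lambda < mu), throughput = lambda = 48 per hour

48 per hour


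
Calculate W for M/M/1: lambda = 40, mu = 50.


W = 1/(mu - lambda) = 1/(50 - 40) = 0.1 hours

0.1 hours


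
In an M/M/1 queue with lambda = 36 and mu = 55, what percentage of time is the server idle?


Idle fraction = (1 - rho) * 100 = (1 - 36/55) * 100 = 34.5%

34.5%


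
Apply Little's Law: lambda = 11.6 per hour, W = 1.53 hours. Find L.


L = lambda * W = 11.6 * 1.53 = 17.75

17.75


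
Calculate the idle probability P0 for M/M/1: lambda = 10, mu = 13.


P0 = 1 - rho = 1 - 10/13 = 0.2308

0.2308


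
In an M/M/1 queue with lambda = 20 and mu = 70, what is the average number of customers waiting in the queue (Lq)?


rho = 20/70; Lq = rho^2/(1-rho) = 0.11

0.11


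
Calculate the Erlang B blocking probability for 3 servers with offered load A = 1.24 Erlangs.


B(N,A) = (A^N/N!) / sum(A^k/k!, k=0..N) with N=3, A=1.24 = 0.0955

0.0955


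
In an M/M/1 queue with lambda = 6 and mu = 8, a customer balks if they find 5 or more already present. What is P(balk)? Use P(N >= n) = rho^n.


P(N >= 5) = rho^5 = (6/8)^5 = 0.2373

0.2373


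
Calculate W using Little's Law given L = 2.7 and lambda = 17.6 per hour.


W = L / lambda = 2.7 / 17.6 = 0.1534 hours

0.1534 hours


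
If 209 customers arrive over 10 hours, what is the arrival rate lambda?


lambda = total arrivals / time = 209 / 10 = 20.9 per hour

20.9 per hour


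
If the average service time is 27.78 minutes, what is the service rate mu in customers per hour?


mu = 60 / avg_service_time = 60 / 27.78 = 2.16 per hour

2.16 per hour


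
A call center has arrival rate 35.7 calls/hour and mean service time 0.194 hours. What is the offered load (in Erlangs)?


Offered load a = lambda * E[S] = 35.7 * 0.194 = 6.93 Erlangs

6.93 Erlangs


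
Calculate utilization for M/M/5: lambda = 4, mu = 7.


rho = lambda/(c*mu) = 4/(5*7) = 0.1143

0.1143


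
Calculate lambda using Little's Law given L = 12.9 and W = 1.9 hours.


lambda = L / W = 12.9 / 1.9 = 6.79 per hour

6.79 per hour


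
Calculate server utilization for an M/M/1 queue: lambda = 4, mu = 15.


rho = lambda/mu = 4/15 = 0.2667

0.2667


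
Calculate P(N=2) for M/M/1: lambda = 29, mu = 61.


rho = 29/61; P(n) = (1-rho)*rho^n = (1-29/61)*(29/61)^2 = 0.1186

0.1186


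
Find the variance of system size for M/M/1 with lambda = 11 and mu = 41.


rho = 11/41; Var(N) = rho/(1-rho)^2 = 0.5

0.5


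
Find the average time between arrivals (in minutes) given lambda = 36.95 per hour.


Mean interarrival time = 60/lambda = 60/36.95 = 1.62 minutes

1.62 minutes


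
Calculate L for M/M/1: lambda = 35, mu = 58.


rho = 35/58; L = rho/(1-rho) = 1.52

1.52


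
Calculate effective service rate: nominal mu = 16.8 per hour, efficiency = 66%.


Effective rate = mu * efficiency = 16.8 * 0.66 = 11.09 per hour

11.09 per hour


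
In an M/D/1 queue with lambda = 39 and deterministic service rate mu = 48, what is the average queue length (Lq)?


M/D/1: Lq = rho^2 / (2*(1-rho)) where rho = 39/48; Lq = 1.76

1.76


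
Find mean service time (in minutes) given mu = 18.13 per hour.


Mean service time = 60/mu = 60/18.13 = 3.31 minutes

3.31 minutes


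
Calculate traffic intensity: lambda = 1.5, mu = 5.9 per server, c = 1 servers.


rho = lambda / (c * mu) = 1.5 / (1 * 5.9) = 0.2542

0.2542


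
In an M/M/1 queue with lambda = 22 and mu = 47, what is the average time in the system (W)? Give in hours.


W = 1/(mu - lambda) = 1/(47 - 22) = 0.04 hours

0.04 hours


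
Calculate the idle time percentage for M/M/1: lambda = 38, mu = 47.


Idle fraction = (1 - rho) * 100 = (1 - 38/47) * 100 = 19.1%

19.1%


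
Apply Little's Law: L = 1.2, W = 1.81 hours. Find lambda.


lambda = L / W = 1.2 / 1.81 = 0.66 per hour

0.66 per hour


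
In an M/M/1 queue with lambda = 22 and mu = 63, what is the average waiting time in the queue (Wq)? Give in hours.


rho = 22/63; Wq = rho/(mu - lambda) = 0.0085 hours

0.0085 hours


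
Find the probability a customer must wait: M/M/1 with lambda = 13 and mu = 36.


P(wait) = rho = lambda/mu = 13/36 = 0.3611

0.3611


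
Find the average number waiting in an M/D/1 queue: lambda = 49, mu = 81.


M/D/1: Lq = rho^2 / (2*(1-rho)) where rho = 49/81; Lq = 0.46

0.46


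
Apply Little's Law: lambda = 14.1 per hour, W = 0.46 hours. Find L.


L = lambda * W = 14.1 * 0.46 = 6.49

6.49


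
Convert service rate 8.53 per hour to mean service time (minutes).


Mean service time = 60/mu = 60/8.53 = 7.03 minutes

7.03 minutes


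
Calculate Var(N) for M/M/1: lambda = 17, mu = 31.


rho = 17/31; Var(N) = rho/(1-rho)^2 = 2.69

2.69


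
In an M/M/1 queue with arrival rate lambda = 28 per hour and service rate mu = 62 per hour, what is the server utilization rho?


rho = lambda/mu = 28/62 = 0.4516

0.4516


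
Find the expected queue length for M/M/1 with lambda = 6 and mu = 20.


rho = 6/20; Lq = rho^2/(1-rho) = 0.13

0.13


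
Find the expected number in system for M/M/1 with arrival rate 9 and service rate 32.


rho = 9/32; L = rho/(1-rho) = 0.39

0.39


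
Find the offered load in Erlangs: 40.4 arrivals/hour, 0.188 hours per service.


Offered load a = lambda * E[S] = 40.4 * 0.188 = 7.6 Erlangs

7.6 Erlangs


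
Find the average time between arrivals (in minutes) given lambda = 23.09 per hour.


Mean interarrival time = 60/lambda = 60/23.09 = 2.6 minutes

2.6 minutes


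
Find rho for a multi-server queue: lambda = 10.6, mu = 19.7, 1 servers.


rho = lambda / (c * mu) = 10.6 / (1 * 19.7) = 0.5381

0.5381


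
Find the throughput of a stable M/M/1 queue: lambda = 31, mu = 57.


For a stable queue (lambda < mu), throughput = lambda = 31 per hour

31 per hour


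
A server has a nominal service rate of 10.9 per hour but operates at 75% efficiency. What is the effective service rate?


Effective rate = mu * efficiency = 10.9 * 0.75 = 8.18 per hour

8.18 per hour


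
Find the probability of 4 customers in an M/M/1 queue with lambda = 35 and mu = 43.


rho = 35/43; P(n) = (1-rho)*rho^n = (1-35/43)*(35/43)^4 = 0.0817

0.0817


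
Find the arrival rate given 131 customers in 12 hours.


lambda = total arrivals / time = 131 / 12 = 10.92 per hour

10.92 per hour


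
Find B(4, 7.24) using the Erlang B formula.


B(N,A) = (A^N/N!) / sum(A^k/k!, k=0..N) with N=4, A=7.24 = 0.5396

0.5396


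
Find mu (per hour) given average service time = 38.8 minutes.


mu = 60 / avg_service_time = 60 / 38.8 = 1.55 per hour

1.55 per hour


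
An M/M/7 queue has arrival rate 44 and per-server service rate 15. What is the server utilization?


rho = lambda/(c*mu) = 44/(7*15) = 0.419

0.419


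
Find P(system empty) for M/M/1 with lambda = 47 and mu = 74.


P0 = 1 - rho = 1 - 47/74 = 0.3649

0.3649


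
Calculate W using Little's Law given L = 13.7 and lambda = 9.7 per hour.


W = L / lambda = 13.7 / 9.7 = 1.4124 hours

1.4124 hours


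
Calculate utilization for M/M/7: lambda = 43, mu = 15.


rho = lambda/(c*mu) = 43/(7*15) = 0.4095

0.4095


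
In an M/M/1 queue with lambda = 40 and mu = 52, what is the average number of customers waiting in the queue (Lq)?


rho = 40/52; Lq = rho^2/(1-rho) = 2.56

2.56


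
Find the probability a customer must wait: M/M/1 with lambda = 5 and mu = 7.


P(wait) = rho = lambda/mu = 5/7 = 0.7143

0.7143


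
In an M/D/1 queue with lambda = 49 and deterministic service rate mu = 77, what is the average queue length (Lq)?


M/D/1: Lq = rho^2 / (2*(1-rho)) where rho = 49/77; Lq = 0.56

0.56


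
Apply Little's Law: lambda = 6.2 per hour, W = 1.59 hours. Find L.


L = lambda * W = 6.2 * 1.59 = 9.86

9.86


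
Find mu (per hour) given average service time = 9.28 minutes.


mu = 60 / avg_service_time = 60 / 9.28 = 6.47 per hour

6.47 per hour


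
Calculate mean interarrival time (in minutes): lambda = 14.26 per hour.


Mean interarrival time = 60/lambda = 60/14.26 = 4.21 minutes

4.21 minutes


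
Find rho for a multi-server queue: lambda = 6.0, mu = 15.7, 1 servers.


rho = lambda / (c * mu) = 6.0 / (1 * 15.7) = 0.3822

0.3822


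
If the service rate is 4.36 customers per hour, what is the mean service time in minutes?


Mean service time = 60/mu = 60/4.36 = 13.76 minutes

13.76 minutes


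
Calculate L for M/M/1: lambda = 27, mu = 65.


rho = 27/65; L = rho/(1-rho) = 0.71

0.71


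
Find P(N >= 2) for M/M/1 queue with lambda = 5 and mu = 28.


P(N >= 2) = rho^2 = (5/28)^2 = 0.0319

0.0319


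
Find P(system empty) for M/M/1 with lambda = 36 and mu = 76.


P0 = 1 - rho = 1 - 36/76 = 0.5263

0.5263


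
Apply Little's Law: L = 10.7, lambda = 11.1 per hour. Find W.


W = L / lambda = 10.7 / 11.1 = 0.964 hours

0.964 hours


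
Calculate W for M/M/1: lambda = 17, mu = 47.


W = 1/(mu - lambda) = 1/(47 - 17) = 0.0333 hours

0.0333 hours


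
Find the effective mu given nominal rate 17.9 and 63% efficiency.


Effective rate = mu * efficiency = 17.9 * 0.63 = 11.28 per hour

11.28 per hour


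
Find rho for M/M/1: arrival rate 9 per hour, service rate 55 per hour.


rho = lambda/mu = 9/55 = 0.1636

0.1636


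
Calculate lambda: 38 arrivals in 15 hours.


lambda = total arrivals / time = 38 / 15 = 2.53 per hour

2.53 per hour


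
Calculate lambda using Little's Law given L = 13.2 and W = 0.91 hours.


lambda = L / W = 13.2 / 0.91 = 14.51 per hour

14.51 per hour


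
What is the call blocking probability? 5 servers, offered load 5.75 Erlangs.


B(N,A) = (A^N/N!) / sum(A^k/k!, k=0..N) with N=5, A=5.75 = 0.3426

0.3426


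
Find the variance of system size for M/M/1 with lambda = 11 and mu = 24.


rho = 11/24; Var(N) = rho/(1-rho)^2 = 1.56

1.56


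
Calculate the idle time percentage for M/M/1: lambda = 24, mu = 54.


Idle fraction = (1 - rho) * 100 = (1 - 24/54) * 100 = 55.6%

55.6%


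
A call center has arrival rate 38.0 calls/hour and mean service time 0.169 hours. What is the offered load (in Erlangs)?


Offered load a = lambda * E[S] = 38.0 * 0.169 = 6.42 Erlangs

6.42 Erlangs


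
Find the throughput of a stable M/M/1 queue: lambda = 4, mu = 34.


For a stable queue (lambda < mu), throughput = lambda = 4 per hour

4 per hour


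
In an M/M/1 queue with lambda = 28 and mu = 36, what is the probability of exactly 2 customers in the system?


rho = 28/36; P(n) = (1-rho)*rho^n = (1-28/36)*(28/36)^2 = 0.1344

0.1344


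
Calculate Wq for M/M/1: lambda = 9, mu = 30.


rho = 9/30; Wq = rho/(mu - lambda) = 0.0143 hours

0.0143 hours


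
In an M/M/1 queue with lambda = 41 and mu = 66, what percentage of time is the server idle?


Idle fraction = (1 - rho) * 100 = (1 - 41/66) * 100 = 37.9%

37.9%


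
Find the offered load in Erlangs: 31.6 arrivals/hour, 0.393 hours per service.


Offered load a = lambda * E[S] = 31.6 * 0.393 = 12.42 Erlangs

12.42 Erlangs


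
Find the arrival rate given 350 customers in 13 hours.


lambda = total arrivals / time = 350 / 13 = 26.92 per hour

26.92 per hour


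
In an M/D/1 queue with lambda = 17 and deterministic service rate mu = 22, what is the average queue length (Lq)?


M/D/1: Lq = rho^2 / (2*(1-rho)) where rho = 17/22; Lq = 1.31

1.31


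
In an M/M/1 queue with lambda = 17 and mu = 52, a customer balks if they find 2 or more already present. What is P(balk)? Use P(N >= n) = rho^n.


P(N >= 2) = rho^2 = (17/52)^2 = 0.1069

0.1069


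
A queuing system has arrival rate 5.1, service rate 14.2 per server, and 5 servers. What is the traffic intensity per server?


rho = lambda / (c * mu) = 5.1 / (5 * 14.2) = 0.0718

0.0718


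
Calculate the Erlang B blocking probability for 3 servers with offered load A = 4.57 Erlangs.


B(N,A) = (A^N/N!) / sum(A^k/k!, k=0..N) with N=3, A=4.57 = 0.4984

0.4984


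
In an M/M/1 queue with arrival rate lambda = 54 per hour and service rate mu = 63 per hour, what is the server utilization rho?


rho = lambda/mu = 54/63 = 0.8571

0.8571


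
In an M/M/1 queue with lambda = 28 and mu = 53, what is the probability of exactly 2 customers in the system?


rho = 28/53; P(n) = (1-rho)*rho^n = (1-28/53)*(28/53)^2 = 0.1317

0.1317


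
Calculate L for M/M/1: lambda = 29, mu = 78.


rho = 29/78; L = rho/(1-rho) = 0.59

0.59


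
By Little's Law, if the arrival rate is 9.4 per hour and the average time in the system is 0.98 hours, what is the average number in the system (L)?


L = lambda * W = 9.4 * 0.98 = 9.21

9.21


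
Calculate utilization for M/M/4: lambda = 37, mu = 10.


rho = lambda/(c*mu) = 37/(4*10) = 0.925

0.925


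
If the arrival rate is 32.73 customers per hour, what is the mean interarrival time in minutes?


Mean interarrival time = 60/lambda = 60/32.73 = 1.83 minutes

1.83 minutes


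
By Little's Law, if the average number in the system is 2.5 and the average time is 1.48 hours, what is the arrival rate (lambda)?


lambda = L / W = 2.5 / 1.48 = 1.69 per hour

1.69 per hour


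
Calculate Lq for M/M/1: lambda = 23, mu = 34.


rho = 23/34; Lq = rho^2/(1-rho) = 1.41

1.41


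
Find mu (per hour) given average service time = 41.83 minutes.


mu = 60 / avg_service_time = 60 / 41.83 = 1.43 per hour

1.43 per hour


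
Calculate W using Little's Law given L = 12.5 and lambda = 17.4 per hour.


W = L / lambda = 12.5 / 17.4 = 0.7184 hours

0.7184 hours


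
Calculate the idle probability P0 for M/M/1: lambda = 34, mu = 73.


P0 = 1 - rho = 1 - 34/73 = 0.5342

0.5342


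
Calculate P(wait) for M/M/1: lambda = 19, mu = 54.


P(wait) = rho = lambda/mu = 19/54 = 0.3519

0.3519


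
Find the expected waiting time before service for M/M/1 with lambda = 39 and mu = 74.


rho = 39/74; Wq = rho/(mu - lambda) = 0.0151 hours

0.0151 hours


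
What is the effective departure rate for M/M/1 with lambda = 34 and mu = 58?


For a stable queue (lambda < mu), throughput = lambda = 34 per hour

34 per hour


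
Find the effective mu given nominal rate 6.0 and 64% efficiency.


Effective rate = mu * efficiency = 6.0 * 0.64 = 3.84 per hour

3.84 per hour


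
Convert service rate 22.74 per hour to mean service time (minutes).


Mean service time = 60/mu = 60/22.74 = 2.64 minutes

2.64 minutes


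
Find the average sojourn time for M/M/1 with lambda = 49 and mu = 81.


W = 1/(mu - lambda) = 1/(81 - 49) = 0.0313 hours

0.0313 hours


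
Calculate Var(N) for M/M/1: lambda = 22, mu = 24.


rho = 22/24; Var(N) = rho/(1-rho)^2 = 132.0

132.0


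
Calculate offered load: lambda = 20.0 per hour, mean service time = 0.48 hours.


Offered load a = lambda * E[S] = 20.0 * 0.48 = 9.6 Erlangs

9.6 Erlangs


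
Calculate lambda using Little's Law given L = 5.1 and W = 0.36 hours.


lambda = L / W = 5.1 / 0.36 = 14.17 per hour

14.17 per hour


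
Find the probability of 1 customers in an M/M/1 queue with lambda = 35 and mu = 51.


rho = 35/51; P(n) = (1-rho)*rho^n = (1-35/51)*(35/51)^1 = 0.2153

0.2153


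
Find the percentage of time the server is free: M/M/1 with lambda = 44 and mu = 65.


Idle fraction = (1 - rho) * 100 = (1 - 44/65) * 100 = 32.3%

32.3%


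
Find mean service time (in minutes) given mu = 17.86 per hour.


Mean service time = 60/mu = 60/17.86 = 3.36 minutes

3.36 minutes


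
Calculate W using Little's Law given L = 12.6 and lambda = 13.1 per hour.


W = L / lambda = 12.6 / 13.1 = 0.9618 hours

0.9618 hours


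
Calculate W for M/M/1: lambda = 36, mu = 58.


W = 1/(mu - lambda) = 1/(58 - 36) = 0.0455 hours

0.0455 hours


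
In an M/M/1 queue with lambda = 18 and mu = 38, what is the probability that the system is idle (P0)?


P0 = 1 - rho = 1 - 18/38 = 0.5263

0.5263


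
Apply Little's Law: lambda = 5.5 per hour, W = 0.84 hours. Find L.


L = lambda * W = 5.5 * 0.84 = 4.62

4.62


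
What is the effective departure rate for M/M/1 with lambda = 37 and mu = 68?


For a stable queue (lambda < mu), throughput = lambda = 37 per hour

37 per hour


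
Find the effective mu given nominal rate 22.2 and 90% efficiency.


Effective rate = mu * efficiency = 22.2 * 0.9 = 19.98 per hour

19.98 per hour


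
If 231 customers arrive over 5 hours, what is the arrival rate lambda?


lambda = total arrivals / time = 231 / 5 = 46.2 per hour

46.2 per hour


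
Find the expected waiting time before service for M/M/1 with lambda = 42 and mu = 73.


rho = 42/73; Wq = rho/(mu - lambda) = 0.0186 hours

0.0186 hours


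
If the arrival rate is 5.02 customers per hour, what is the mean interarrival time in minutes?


Mean interarrival time = 60/lambda = 60/5.02 = 11.95 minutes

11.95 minutes


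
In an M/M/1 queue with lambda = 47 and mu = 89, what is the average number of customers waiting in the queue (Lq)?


rho = 47/89; Lq = rho^2/(1-rho) = 0.59

0.59


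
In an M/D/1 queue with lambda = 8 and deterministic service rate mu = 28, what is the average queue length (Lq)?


M/D/1: Lq = rho^2 / (2*(1-rho)) where rho = 8/28; Lq = 0.06

0.06


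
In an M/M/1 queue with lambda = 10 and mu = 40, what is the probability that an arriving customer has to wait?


P(wait) = rho = lambda/mu = 10/40 = 0.25

0.25


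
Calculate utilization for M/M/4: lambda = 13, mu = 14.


rho = lambda/(c*mu) = 13/(4*14) = 0.2321

0.2321


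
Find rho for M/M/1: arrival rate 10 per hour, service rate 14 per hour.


rho = lambda/mu = 10/14 = 0.7143

0.7143


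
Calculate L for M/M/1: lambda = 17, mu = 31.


rho = 17/31; L = rho/(1-rho) = 1.21

1.21


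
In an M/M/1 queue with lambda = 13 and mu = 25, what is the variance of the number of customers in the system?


rho = 13/25; Var(N) = rho/(1-rho)^2 = 2.26

2.26


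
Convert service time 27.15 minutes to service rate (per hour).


mu = 60 / avg_service_time = 60 / 27.15 = 2.21 per hour

2.21 per hour


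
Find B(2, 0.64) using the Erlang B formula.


B(N,A) = (A^N/N!) / sum(A^k/k!, k=0..N) with N=2, A=0.64 = 0.111

0.111


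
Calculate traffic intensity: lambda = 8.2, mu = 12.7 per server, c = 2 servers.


rho = lambda / (c * mu) = 8.2 / (2 * 12.7) = 0.3228

0.3228


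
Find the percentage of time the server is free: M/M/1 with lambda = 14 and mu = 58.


Idle fraction = (1 - rho) * 100 = (1 - 14/58) * 100 = 75.9%

75.9%


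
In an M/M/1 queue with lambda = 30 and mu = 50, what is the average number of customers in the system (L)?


rho = 30/50; L = rho/(1-rho) = 1.5

1.5


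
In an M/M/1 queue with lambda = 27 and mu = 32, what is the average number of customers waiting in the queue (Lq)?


rho = 27/32; Lq = rho^2/(1-rho) = 4.56

4.56


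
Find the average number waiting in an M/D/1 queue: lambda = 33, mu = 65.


M/D/1: Lq = rho^2 / (2*(1-rho)) where rho = 33/65; Lq = 0.26

0.26


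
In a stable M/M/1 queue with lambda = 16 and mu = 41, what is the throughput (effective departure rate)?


For a stable queue (lambda < mu), throughput = lambda = 16 per hour

16 per hour


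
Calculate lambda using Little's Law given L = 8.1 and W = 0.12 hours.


lambda = L / W = 8.1 / 0.12 = 67.5 per hour

67.5 per hour


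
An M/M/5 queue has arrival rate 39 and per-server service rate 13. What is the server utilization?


rho = lambda/(c*mu) = 39/(5*13) = 0.6

0.6


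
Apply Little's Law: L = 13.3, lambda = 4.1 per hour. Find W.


W = L / lambda = 13.3 / 4.1 = 3.2439 hours

3.2439 hours


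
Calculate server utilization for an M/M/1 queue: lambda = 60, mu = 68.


rho = lambda/mu = 60/68 = 0.8824

0.8824


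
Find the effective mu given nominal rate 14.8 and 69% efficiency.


Effective rate = mu * efficiency = 14.8 * 0.69 = 10.21 per hour

10.21 per hour


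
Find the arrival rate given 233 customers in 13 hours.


lambda = total arrivals / time = 233 / 13 = 17.92 per hour

17.92 per hour


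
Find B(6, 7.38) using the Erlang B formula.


B(N,A) = (A^N/N!) / sum(A^k/k!, k=0..N) with N=6, A=7.38 = 0.3545

0.3545


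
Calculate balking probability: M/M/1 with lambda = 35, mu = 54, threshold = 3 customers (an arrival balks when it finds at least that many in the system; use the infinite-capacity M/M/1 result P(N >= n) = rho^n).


P(N >= 3) = rho^3 = (35/54)^3 = 0.2723

0.2723


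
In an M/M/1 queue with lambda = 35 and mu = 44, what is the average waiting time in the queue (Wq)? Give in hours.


rho = 35/44; Wq = rho/(mu - lambda) = 0.0884 hours

0.0884 hours


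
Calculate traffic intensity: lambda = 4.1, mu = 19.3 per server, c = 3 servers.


rho = lambda / (c * mu) = 4.1 / (3 * 19.3) = 0.0708

0.0708


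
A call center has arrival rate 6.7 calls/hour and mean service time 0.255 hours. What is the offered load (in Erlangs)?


Offered load a = lambda * E[S] = 6.7 * 0.255 = 1.71 Erlangs

1.71 Erlangs


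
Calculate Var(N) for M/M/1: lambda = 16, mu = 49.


rho = 16/49; Var(N) = rho/(1-rho)^2 = 0.72

0.72


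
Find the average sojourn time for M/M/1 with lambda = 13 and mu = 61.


W = 1/(mu - lambda) = 1/(61 - 13) = 0.0208 hours

0.0208 hours


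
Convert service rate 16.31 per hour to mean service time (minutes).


Mean service time = 60/mu = 60/16.31 = 3.68 minutes

3.68 minutes


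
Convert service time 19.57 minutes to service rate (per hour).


mu = 60 / avg_service_time = 60 / 19.57 = 3.07 per hour

3.07 per hour


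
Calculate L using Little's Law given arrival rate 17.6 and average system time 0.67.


L = lambda * W = 17.6 * 0.67 = 11.79

11.79


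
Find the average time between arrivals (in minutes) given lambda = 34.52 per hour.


Mean interarrival time = 60/lambda = 60/34.52 = 1.74 minutes

1.74 minutes


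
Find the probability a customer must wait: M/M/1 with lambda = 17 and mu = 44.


P(wait) = rho = lambda/mu = 17/44 = 0.3864

0.3864


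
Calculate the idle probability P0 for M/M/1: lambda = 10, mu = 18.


P0 = 1 - rho = 1 - 10/18 = 0.4444

0.4444


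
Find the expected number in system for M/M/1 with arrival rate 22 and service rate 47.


rho = 22/47; L = rho/(1-rho) = 0.88

0.88


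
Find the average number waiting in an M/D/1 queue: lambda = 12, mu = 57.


M/D/1: Lq = rho^2 / (2*(1-rho)) where rho = 12/57; Lq = 0.03

0.03


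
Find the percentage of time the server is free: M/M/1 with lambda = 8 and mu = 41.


Idle fraction = (1 - rho) * 100 = (1 - 8/41) * 100 = 80.5%

80.5%


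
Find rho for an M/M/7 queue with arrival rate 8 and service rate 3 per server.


rho = lambda/(c*mu) = 8/(7*3) = 0.381

0.381


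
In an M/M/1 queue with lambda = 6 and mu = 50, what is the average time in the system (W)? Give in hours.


W = 1/(mu - lambda) = 1/(50 - 6) = 0.0227 hours

0.0227 hours


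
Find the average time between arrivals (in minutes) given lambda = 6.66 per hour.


Mean interarrival time = 60/lambda = 60/6.66 = 9.01 minutes

9.01 minutes


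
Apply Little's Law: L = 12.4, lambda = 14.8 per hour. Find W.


W = L / lambda = 12.4 / 14.8 = 0.8378 hours

0.8378 hours


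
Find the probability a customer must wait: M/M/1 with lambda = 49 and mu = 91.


P(wait) = rho = lambda/mu = 49/91 = 0.5385

0.5385


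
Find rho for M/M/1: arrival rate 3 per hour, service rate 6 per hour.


rho = lambda/mu = 3/6 = 0.5

0.5


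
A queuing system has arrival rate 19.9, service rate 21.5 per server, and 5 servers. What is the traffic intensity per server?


rho = lambda / (c * mu) = 19.9 / (5 * 21.5) = 0.1851

0.1851


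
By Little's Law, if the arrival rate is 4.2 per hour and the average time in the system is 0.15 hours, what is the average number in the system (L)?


L = lambda * W = 4.2 * 0.15 = 0.63

0.63


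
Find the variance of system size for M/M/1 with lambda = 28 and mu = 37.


rho = 28/37; Var(N) = rho/(1-rho)^2 = 12.79

12.79


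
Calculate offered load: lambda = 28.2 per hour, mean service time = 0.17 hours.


Offered load a = lambda * E[S] = 28.2 * 0.17 = 4.79 Erlangs

4.79 Erlangs


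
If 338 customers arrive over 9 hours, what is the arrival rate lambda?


lambda = total arrivals / time = 338 / 9 = 37.56 per hour

37.56 per hour


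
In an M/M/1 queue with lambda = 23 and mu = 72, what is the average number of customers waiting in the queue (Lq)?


rho = 23/72; Lq = rho^2/(1-rho) = 0.15

0.15


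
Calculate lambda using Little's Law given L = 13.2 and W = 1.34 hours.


lambda = L / W = 13.2 / 1.34 = 9.85 per hour

9.85 per hour


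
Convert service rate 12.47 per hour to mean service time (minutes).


Mean service time = 60/mu = 60/12.47 = 4.81 minutes

4.81 minutes


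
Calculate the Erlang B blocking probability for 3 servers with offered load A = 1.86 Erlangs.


B(N,A) = (A^N/N!) / sum(A^k/k!, k=0..N) with N=3, A=1.86 = 0.1894

0.1894


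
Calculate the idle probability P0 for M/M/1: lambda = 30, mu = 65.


P0 = 1 - rho = 1 - 30/65 = 0.5385

0.5385


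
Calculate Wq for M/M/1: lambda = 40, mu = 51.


rho = 40/51; Wq = rho/(mu - lambda) = 0.0713 hours

0.0713 hours


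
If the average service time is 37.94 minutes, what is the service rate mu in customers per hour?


mu = 60 / avg_service_time = 60 / 37.94 = 1.58 per hour

1.58 per hour


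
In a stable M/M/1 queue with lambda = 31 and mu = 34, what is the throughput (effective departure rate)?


For a stable queue (lambda < mu), throughput = lambda = 31 per hour

31 per hour


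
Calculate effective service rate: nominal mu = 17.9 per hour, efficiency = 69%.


Effective rate = mu * efficiency = 17.9 * 0.69 = 12.35 per hour

12.35 per hour


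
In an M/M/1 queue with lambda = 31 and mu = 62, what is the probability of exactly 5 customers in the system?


rho = 31/62; P(n) = (1-rho)*rho^n = (1-31/62)*(31/62)^5 = 0.0156

0.0156


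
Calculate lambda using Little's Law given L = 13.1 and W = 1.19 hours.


lambda = L / W = 13.1 / 1.19 = 11.01 per hour

11.01 per hour


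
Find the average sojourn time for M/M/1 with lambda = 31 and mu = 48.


W = 1/(mu - lambda) = 1/(48 - 31) = 0.0588 hours

0.0588 hours


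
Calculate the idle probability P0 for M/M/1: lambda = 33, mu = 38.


P0 = 1 - rho = 1 - 33/38 = 0.1316

0.1316


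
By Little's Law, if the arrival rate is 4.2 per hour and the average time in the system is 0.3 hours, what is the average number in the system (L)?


L = lambda * W = 4.2 * 0.3 = 1.26

1.26


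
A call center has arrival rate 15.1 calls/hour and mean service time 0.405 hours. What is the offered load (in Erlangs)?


Offered load a = lambda * E[S] = 15.1 * 0.405 = 6.12 Erlangs

6.12 Erlangs


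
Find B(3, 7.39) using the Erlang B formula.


B(N,A) = (A^N/N!) / sum(A^k/k!, k=0..N) with N=3, A=7.39 = 0.6533

0.6533


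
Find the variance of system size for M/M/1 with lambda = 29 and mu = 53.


rho = 29/53; Var(N) = rho/(1-rho)^2 = 2.67

2.67


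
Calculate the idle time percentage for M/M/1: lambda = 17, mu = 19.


Idle fraction = (1 - rho) * 100 = (1 - 17/19) * 100 = 10.5%

10.5%


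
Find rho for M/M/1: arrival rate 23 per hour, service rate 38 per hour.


rho = lambda/mu = 23/38 = 0.6053

0.6053


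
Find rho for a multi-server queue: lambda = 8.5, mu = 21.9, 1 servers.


rho = lambda / (c * mu) = 8.5 / (1 * 21.9) = 0.3881

0.3881


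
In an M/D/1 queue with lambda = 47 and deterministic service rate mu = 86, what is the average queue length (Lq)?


M/D/1: Lq = rho^2 / (2*(1-rho)) where rho = 47/86; Lq = 0.33

0.33


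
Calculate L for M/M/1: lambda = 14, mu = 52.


rho = 14/52; L = rho/(1-rho) = 0.37

0.37


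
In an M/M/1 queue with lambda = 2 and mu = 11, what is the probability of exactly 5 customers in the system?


rho = 2/11; P(n) = (1-rho)*rho^n = (1-2/11)*(2/11)^5 = 0.0002

0.0002


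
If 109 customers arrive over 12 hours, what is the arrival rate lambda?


lambda = total arrivals / time = 109 / 12 = 9.08 per hour

9.08 per hour


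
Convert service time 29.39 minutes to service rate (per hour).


mu = 60 / avg_service_time = 60 / 29.39 = 2.04 per hour

2.04 per hour


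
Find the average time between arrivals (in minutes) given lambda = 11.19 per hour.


Mean interarrival time = 60/lambda = 60/11.19 = 5.36 minutes

5.36 minutes


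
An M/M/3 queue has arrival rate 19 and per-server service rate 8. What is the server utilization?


rho = lambda/(c*mu) = 19/(3*8) = 0.7917

0.7917


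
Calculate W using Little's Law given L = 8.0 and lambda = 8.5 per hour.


W = L / lambda = 8.0 / 8.5 = 0.9412 hours

0.9412 hours


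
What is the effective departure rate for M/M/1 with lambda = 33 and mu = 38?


For a stable queue (lambda < mu), throughput = lambda = 33 per hour

33 per hour


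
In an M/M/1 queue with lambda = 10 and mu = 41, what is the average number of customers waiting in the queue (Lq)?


rho = 10/41; Lq = rho^2/(1-rho) = 0.08

0.08


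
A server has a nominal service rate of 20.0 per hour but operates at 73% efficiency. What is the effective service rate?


Effective rate = mu * efficiency = 20.0 * 0.73 = 14.6 per hour

14.6 per hour


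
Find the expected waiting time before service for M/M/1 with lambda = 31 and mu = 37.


rho = 31/37; Wq = rho/(mu - lambda) = 0.1396 hours

0.1396 hours


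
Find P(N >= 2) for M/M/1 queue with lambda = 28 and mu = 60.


P(N >= 2) = rho^2 = (28/60)^2 = 0.2178

0.2178


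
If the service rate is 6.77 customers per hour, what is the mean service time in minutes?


Mean service time = 60/mu = 60/6.77 = 8.86 minutes

8.86 minutes


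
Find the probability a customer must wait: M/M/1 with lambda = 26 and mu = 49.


P(wait) = rho = lambda/mu = 26/49 = 0.5306

0.5306


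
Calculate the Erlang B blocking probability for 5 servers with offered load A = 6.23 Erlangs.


B(N,A) = (A^N/N!) / sum(A^k/k!, k=0..N) with N=5, A=6.23 = 0.3762

0.3762


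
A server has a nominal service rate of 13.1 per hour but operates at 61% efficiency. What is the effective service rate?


Effective rate = mu * efficiency = 13.1 * 0.61 = 7.99 per hour

7.99 per hour


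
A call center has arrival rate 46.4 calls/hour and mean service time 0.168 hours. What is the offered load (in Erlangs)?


Offered load a = lambda * E[S] = 46.4 * 0.168 = 7.8 Erlangs

7.8 Erlangs


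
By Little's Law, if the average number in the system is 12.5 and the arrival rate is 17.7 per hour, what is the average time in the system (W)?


W = L / lambda = 12.5 / 17.7 = 0.7062 hours

0.7062 hours


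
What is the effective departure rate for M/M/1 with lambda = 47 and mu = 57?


For a stable queue (lambda < mu), throughput = lambda = 47 per hour

47 per hour


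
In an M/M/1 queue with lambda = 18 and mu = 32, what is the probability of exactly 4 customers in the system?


rho = 18/32; P(n) = (1-rho)*rho^n = (1-18/32)*(18/32)^4 = 0.0438

0.0438


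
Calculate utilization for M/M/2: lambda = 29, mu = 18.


rho = lambda/(c*mu) = 29/(2*18) = 0.8056

0.8056


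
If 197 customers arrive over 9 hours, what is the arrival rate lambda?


lambda = total arrivals / time = 197 / 9 = 21.89 per hour

21.89 per hour


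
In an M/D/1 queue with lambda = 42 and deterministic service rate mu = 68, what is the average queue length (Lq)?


M/D/1: Lq = rho^2 / (2*(1-rho)) where rho = 42/68; Lq = 0.5

0.5


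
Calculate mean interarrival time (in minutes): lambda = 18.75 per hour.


Mean interarrival time = 60/lambda = 60/18.75 = 3.2 minutes

3.2 minutes


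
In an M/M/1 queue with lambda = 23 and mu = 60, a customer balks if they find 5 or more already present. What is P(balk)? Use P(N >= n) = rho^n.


P(N >= 5) = rho^5 = (23/60)^5 = 0.0083

0.0083


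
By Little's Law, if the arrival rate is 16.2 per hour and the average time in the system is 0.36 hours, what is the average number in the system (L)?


L = lambda * W = 16.2 * 0.36 = 5.83

5.83


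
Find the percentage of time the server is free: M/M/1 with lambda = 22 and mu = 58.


Idle fraction = (1 - rho) * 100 = (1 - 22/58) * 100 = 62.1%

62.1%


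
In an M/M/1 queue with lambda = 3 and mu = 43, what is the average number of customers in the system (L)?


rho = 3/43; L = rho/(1-rho) = 0.07

0.07


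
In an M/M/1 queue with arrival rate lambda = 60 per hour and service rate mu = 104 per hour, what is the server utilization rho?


rho = lambda/mu = 60/104 = 0.5769

0.5769


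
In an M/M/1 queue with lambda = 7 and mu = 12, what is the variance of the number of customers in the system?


rho = 7/12; Var(N) = rho/(1-rho)^2 = 3.36

3.36


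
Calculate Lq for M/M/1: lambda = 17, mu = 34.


rho = 17/34; Lq = rho^2/(1-rho) = 0.5

0.5


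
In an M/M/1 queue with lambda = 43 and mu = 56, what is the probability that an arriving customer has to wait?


P(wait) = rho = lambda/mu = 43/56 = 0.7679

0.7679


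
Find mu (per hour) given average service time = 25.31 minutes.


mu = 60 / avg_service_time = 60 / 25.31 = 2.37 per hour

2.37 per hour


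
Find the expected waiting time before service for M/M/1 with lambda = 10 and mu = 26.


rho = 10/26; Wq = rho/(mu - lambda) = 0.024 hours

0.024 hours


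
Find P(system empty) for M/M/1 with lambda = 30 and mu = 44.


P0 = 1 - rho = 1 - 30/44 = 0.3182

0.3182


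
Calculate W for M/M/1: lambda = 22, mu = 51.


W = 1/(mu - lambda) = 1/(51 - 22) = 0.0345 hours

0.0345 hours


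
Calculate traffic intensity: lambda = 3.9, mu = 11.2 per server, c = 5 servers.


rho = lambda / (c * mu) = 3.9 / (5 * 11.2) = 0.0696

0.0696


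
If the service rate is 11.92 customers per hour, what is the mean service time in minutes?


Mean service time = 60/mu = 60/11.92 = 5.03 minutes

5.03 minutes


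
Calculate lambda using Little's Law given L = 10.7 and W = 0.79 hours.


lambda = L / W = 10.7 / 0.79 = 13.54 per hour

13.54 per hour


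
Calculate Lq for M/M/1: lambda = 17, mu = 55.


rho = 17/55; Lq = rho^2/(1-rho) = 0.14

0.14


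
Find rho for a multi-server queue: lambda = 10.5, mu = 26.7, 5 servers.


rho = lambda / (c * mu) = 10.5 / (5 * 26.7) = 0.0787

0.0787


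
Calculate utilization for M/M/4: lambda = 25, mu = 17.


rho = lambda/(c*mu) = 25/(4*17) = 0.3676

0.3676


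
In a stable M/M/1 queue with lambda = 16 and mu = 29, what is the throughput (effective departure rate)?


For a stable queue (lambda < mu), throughput = lambda = 16 per hour

16 per hour


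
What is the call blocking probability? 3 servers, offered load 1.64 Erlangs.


B(N,A) = (A^N/N!) / sum(A^k/k!, k=0..N) with N=3, A=1.64 = 0.1558

0.1558


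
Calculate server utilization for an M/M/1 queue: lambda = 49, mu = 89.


rho = lambda/mu = 49/89 = 0.5506

0.5506


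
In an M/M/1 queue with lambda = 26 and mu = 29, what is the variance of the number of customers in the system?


rho = 26/29; Var(N) = rho/(1-rho)^2 = 83.78

83.78


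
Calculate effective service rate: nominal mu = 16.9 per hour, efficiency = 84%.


Effective rate = mu * efficiency = 16.9 * 0.84 = 14.2 per hour

14.2 per hour


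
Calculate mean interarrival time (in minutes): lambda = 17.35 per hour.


Mean interarrival time = 60/lambda = 60/17.35 = 3.46 minutes

3.46 minutes


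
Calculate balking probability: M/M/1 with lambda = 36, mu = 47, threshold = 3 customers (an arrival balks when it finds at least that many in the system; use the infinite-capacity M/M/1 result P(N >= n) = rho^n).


P(N >= 3) = rho^3 = (36/47)^3 = 0.4494

0.4494


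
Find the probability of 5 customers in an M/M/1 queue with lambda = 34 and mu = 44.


rho = 34/44; P(n) = (1-rho)*rho^n = (1-34/44)*(34/44)^5 = 0.0626

0.0626


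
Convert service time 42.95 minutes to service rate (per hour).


mu = 60 / avg_service_time = 60 / 42.95 = 1.4 per hour

1.4 per hour


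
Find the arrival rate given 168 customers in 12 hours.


lambda = total arrivals / time = 168 / 12 = 14.0 per hour

14.0 per hour
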